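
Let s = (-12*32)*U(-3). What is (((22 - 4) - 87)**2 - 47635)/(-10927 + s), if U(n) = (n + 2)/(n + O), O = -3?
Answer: 42874/10991 ≈ 3.9008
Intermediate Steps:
U(n) = (2 + n)/(-3 + n) (U(n) = (n + 2)/(n - 3) = (2 + n)/(-3 + n))
s = -64 (s = (-12*32)*((2 - 3)/(-3 - 3)) = -384*(-1)/(-6) = -(-64)*(-1) = -384*1/6 = -64)
(((22 - 4) - 87)**2 - 47635)/(-10927 + s) = (((22 - 4) - 87)**2 - 47635)/(-10927 - 64) = ((18 - 87)**2 - 47635)/(-10991) = ((-69)**2 - 47635)*(-1/10991) = (4761 - 47635)*(-1/10991) = -42874*(-1/10991) = 42874/10991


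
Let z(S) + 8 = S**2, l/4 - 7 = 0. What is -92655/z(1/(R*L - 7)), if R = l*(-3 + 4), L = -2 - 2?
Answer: 1312087455/113287 ≈ 11582.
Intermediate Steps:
l = 28 (l = 28 + 4*0 = 28 + 0 = 28)
L = -4
R = 28 (R = 28*(-3 + 4) = 28*1 = 28)
z(S) = -8 + S**2
-92655/z(1/(R*L - 7)) = -92655/(-8 + (1/(28*(-4) - 7))**2) = -92655/(-8 + (1/(-112 - 7))**2) = -92655/(-8 + (1/(-119))**2) = -92655/(-8 + (-1/119)**2) = -92655/(-8 + 1/14161) = -92655/(-113287/14161) = -92655*(-14161/113287) = 1312087455/113287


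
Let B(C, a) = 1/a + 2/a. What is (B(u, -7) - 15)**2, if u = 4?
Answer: 11664/49 ≈ 238.04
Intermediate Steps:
B(C, a) = 3/a (B(C, a) = 1/a + 2/a = 3/a)
(B(u, -7) - 15)**2 = (3/(-7) - 15)**2 = (3*(-1/7) - 15)**2 = (-3/7 - 15)**2 = (-108/7)**2 = 11664/49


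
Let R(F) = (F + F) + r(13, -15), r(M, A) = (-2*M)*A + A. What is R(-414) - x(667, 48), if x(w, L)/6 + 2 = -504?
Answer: 2583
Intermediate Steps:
x(w, L) = -3036 (x(w, L) = -12 + 6*(-504) = -12 - 3024 = -3036)
r(M, A) = A - 2*A*M (r(M, A) = -2*A*M + A = A - 2*A*M)
R(F) = 375 + 2*F (R(F) = (F + F) - 15*(1 - 2*13) = 2*F - 15*(1 - 26) = 2*F - 15*(-25) = 2*F + 375 = 375 + 2*F)
R(-414) - x(667, 48) = (375 + 2*(-414)) - 1*(-3036) = (375 - 828) + 3036 = -453 + 3036 = 2583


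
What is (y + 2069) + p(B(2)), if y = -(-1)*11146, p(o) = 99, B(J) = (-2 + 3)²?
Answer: 13314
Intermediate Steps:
B(J) = 1 (B(J) = 1² = 1)
y = 11146 (y = -1*(-11146) = 11146)
(y + 2069) + p(B(2)) = (11146 + 2069) + 99 = 13215 + 99 = 13314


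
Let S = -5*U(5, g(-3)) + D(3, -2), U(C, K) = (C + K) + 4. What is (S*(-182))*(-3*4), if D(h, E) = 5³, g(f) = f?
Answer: 207480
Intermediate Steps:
D(h, E) = 125
U(C, K) = 4 + C + K
S = 95 (S = -5*(4 + 5 - 3) + 125 = -5*6 + 125 = -30 + 125 = 95)
(S*(-182))*(-3*4) = (95*(-182))*(-3*4) = -17290*(-12) = 207480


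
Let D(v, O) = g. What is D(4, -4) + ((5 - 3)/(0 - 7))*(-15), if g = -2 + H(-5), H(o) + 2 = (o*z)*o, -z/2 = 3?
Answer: -1048/7 ≈ -149.71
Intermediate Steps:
z = -6 (z = -2*3 = -6)
H(o) = -2 - 6*o**2 (H(o) = -2 + (o*(-6))*o = -2 + (-6*o)*o = -2 - 6*o**2)
g = -154 (g = -2 + (-2 - 6*(-5)**2) = -2 + (-2 - 6*25) = -2 + (-2 - 150) = -2 - 152 = -154)
D(v, O) = -154
D(4, -4) + ((5 - 3)/(0 - 7))*(-15) = -154 + ((5 - 3)/(0 - 7))*(-15) = -154 + (2/(-7))*(-15) = -154 + (2*(-1/7))*(-15) = -154 - 2/7*(-15) = -154 + 30/7 = -1048/7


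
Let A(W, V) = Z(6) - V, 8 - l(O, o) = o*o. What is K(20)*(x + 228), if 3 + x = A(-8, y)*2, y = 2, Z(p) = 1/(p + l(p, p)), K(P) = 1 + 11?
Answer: 29160/11 ≈ 2650.9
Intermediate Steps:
l(O, o) = 8 - o**2 (l(O, o) = 8 - o*o = 8 - o**2)
K(P) = 12
Z(p) = 1/(8 + p - p**2) (Z(p) = 1/(p + (8 - p**2)) = 1/(8 + p - p**2))
A(W, V) = -1/22 - V (A(W, V) = 1/(8 + 6 - 1*6**2) - V = 1/(8 + 6 - 1*36) - V = 1/(8 + 6 - 36) - V = 1/(-22) - V = -1/22 - V)
x = -78/11 (x = -3 + (-1/22 - 1*2)*2 = -3 + (-1/22 - 2)*2 = -3 - 45/22*2 = -3 - 45/11 = -78/11 ≈ -7.0909)
K(20)*(x + 228) = 12*(-78/11 + 228) = 12*(2430/11) = 29160/11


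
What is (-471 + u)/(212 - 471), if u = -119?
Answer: 590/259 ≈ 2.2780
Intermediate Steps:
(-471 + u)/(212 - 471) = (-471 - 119)/(212 - 471) = -590/(-259) = -590*(-1/259) = 590/259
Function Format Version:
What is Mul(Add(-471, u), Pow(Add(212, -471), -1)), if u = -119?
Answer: Rational(590, 259) ≈ 2.2780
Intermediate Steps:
Mul(Add(-471, u), Pow(Add(212, -471), -1)) = Mul(Add(-471, -119), Pow(Add(212, -471), -1)) = Mul(-590, Pow(-259, -1)) = Mul(-590, Rational(-1, 259)) = Rational(590, 259)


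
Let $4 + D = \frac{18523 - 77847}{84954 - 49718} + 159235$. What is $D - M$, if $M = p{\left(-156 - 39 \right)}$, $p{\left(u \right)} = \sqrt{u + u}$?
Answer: $\frac{1402651048}{8809} - i \sqrt{390} \approx 1.5923 \cdot 10^{5} - 19.748 i$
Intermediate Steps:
$p{\left(u \right)} = \sqrt{2} \sqrt{u}$ ($p{\left(u \right)} = \sqrt{2 u} = \sqrt{2} \sqrt{u}$)
$M = i \sqrt{390}$ ($M = \sqrt{2} \sqrt{-156 - 39} = \sqrt{2} \sqrt{-195} = \sqrt{2} i \sqrt{195} = i \sqrt{390} \approx 19.748 i$)
$D = \frac{1402651048}{8809}$ ($D = -4 + \left(\frac{18523 - 77847}{84954 - 49718} + 159235\right) = -4 + \left(- \frac{59324}{35236} + 159235\right) = -4 + \left(\left(-59324\right) \frac{1}{35236} + 159235\right) = -4 + \left(- \frac{14831}{8809} + 159235\right) = -4 + \frac{1402686284}{8809} = \frac{1402651048}{8809} \approx 1.5923 \cdot 10^{5}$)
$D - M = \frac{1402651048}{8809} - i \sqrt{390}$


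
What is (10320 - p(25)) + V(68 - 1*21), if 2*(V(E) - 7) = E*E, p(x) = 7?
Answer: 22849/2 ≈ 11425.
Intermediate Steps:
V(E) = 7 + E²/2 (V(E) = 7 + (E*E)/2 = 7 + E²/2)
(10320 - p(25)) + V(68 - 1*21) = (10320 - 1*7) + (7 + (68 - 1*21)²/2) = (10320 - 7) + (7 + (68 - 21)²/2) = 10313 + (7 + (½)*47²) = 10313 + (7 + (½)*2209) = 10313 + (7 + 2209/2) = 10313 + 2223/2 = 22849/2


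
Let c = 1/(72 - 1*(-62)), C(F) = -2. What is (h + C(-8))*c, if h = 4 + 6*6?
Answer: 19/67 ≈ 0.28358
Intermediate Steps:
h = 40 (h = 4 + 36 = 40)
c = 1/134 (c = 1/(72 + 62) = 1/134 ≈ 0.0074627)
(h + C(-8))*c = (40 - 2)*(1/134) = 38*(1/134) = 19/67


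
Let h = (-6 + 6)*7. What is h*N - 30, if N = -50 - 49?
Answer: -30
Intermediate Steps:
N = -99
h = 0 (h = 0*7 = 0)
h*N - 30 = 0*(-99) - 30 = 0 - 30 = -30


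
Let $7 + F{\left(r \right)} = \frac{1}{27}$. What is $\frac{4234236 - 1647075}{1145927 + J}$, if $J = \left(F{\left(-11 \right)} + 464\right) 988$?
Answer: $\frac{69853347}{43131949} \approx 1.6195$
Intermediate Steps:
$F{\left(r \right)} = - \frac{188}{27}$ ($F{\left(r \right)} = -7 + \frac{1}{27} = - \frac{188}{27}$)
$J = \frac{12191920}{27}$ ($J = \left(- \frac{188}{27} + 464\right) 988 = \frac{12340}{27} \cdot 988 = \frac{12191920}{27} \approx 4.5155 \cdot 10^{5}$)
$\frac{4234236 - 1647075}{1145927 + J} = \frac{4234236 - 1647075}{1145927 + \frac{12191920}{27}} = \frac{2587161}{\frac{43131949}{27}} = 2587161 \cdot \frac{27}{43131949} = \frac{69853347}{43131949}$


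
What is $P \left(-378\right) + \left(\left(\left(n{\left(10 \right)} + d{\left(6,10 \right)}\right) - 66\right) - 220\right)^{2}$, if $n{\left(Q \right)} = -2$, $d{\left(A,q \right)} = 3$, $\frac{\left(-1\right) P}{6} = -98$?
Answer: $-141039$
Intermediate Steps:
$P = 588$ ($P = \left(-6\right) \left(-98\right) = 588$)
$P \left(-378\right) + \left(\left(\left(n{\left(10 \right)} + d{\left(6,10 \right)}\right) - 66\right) - 220\right)^{2} = 588 \left(-378\right) + \left(\left(\left(-2 + 3\right) - 66\right) - 220\right)^{2} = -222264 + \left(\left(1 - 66\right) - 220\right)^{2} = -222264 + \left(-65 - 220\right)^{2} = -222264 + \left(-285\right)^{2} = -222264 + 81225 = -141039$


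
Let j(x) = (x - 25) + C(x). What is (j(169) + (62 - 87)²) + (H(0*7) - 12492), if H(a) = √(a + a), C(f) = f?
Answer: -11554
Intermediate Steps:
j(x) = -25 + 2*x (j(x) = (x - 25) + x = (-25 + x) + x = -25 + 2*x)
H(a) = √2*√a (H(a) = √(2*a) = √2*√a)
(j(169) + (62 - 87)²) + (H(0*7) - 12492) = ((-25 + 2*169) + (62 - 87)²) + (√2*√(0*7) - 12492) = ((-25 + 338) + (-25)²) + (√2*√0 - 12492) = (313 + 625) + (√2*0 - 12492) = 938 + (0 - 12492) = 938 - 12492 = -11554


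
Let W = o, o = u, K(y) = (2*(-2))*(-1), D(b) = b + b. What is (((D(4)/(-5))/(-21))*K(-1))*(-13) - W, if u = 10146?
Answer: -1065746/105 ≈ -10150.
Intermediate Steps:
D(b) = 2*b
K(y) = 4 (K(y) = -4*(-1) = 4)
o = 10146
W = 10146
(((D(4)/(-5))/(-21))*K(-1))*(-13) - W = ((((2*4)/(-5))/(-21))*4)*(-13) - 1*10146 = (((8*(-⅕))*(-1/21))*4)*(-13) - 10146 = (-8/5*(-1/21)*4)*(-13) - 10146 = ((8/105)*4)*(-13) - 10146 = (32/105)*(-13) - 10146 = -416/105 - 10146 = -1065746/105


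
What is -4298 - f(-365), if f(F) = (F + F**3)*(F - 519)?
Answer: -42986705458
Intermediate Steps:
f(F) = (-519 + F)*(F + F**3) (f(F) = (F + F**3)*(-519 + F) = (-519 + F)*(F + F**3))
-4298 - f(-365) = -4298 - (-365)*(-519 - 365 + (-365)**3 - 519*(-365)**2) = -4298 - (-365)*(-519 - 365 - 48627125 - 519*133225) = -4298 - (-365)*(-519 - 365 - 48627125 - 69143775) = -4298 - (-365)*(-117771784) = -4298 - 1*42986701160 = -4298 - 42986701160 = -42986705458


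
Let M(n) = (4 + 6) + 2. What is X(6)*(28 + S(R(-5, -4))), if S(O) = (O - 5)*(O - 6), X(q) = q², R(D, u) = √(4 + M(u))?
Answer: 1080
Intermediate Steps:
M(n) = 12 (M(n) = 10 + 2 = 12)
R(D, u) = 4 (R(D, u) = √(4 + 12) = √16 = 4)
S(O) = (-6 + O)*(-5 + O) (S(O) = (-5 + O)*(-6 + O) = (-6 + O)*(-5 + O))
X(6)*(28 + S(R(-5, -4))) = 6²*(28 + (30 + 4² - 11*4)) = 36*(28 + (30 + 16 - 44)) = 36*(28 + 2) = 36*30 = 1080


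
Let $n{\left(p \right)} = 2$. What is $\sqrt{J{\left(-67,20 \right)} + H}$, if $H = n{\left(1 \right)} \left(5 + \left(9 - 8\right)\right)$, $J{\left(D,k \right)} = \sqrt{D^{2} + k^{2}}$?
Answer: $\sqrt{12 + \sqrt{4889}} \approx 9.051$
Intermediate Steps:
$H = 12$ ($H = 2 \left(5 + \left(9 - 8\right)\right) = 2 \left(5 + 1\right) = 2 \cdot 6 = 12$)
$\sqrt{J{\left(-67,20 \right)} + H} = \sqrt{\sqrt{\left(-67\right)^{2} + 20^{2}} + 12} = \sqrt{\sqrt{4489 + 400} + 12} = \sqrt{\sqrt{4889} + 12} = \sqrt{12 + \sqrt{4889}}$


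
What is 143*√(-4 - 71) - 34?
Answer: -34 + 715*I*√3 ≈ -34.0 + 1238.4*I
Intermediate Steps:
143*√(-4 - 71) - 34 = 143*√(-75) - 34 = 143*(5*I*√3) - 34 = 715*I*√3 - 34 = -34 + 715*I*√3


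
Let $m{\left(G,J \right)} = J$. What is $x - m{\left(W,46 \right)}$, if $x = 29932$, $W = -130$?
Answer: $29886$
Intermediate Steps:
$x - m{\left(W,46 \right)} = 29932 - 46 = 29886$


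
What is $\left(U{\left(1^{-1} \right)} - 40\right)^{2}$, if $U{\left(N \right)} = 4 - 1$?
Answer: $1369$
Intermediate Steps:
$U{\left(N \right)} = 3$
$\left(U{\left(1^{-1} \right)} - 40\right)^{2} = \left(3 - 40\right)^{2} = \left(-37\right)^{2} = 1369$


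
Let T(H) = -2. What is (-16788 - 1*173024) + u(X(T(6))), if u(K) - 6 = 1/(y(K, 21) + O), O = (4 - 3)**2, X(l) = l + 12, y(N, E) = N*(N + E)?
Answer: -59029665/311 ≈ -1.8981e+5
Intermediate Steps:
y(N, E) = N*(E + N)
X(l) = 12 + l
O = 1 (O = 1**2 = 1)
u(K) = 6 + 1/(1 + K*(21 + K)) (u(K) = 6 + 1/(K*(21 + K) + 1) = 6 + 1/(1 + K*(21 + K)))
(-16788 - 1*173024) + u(X(T(6))) = (-16788 - 1*173024) + (7 + 6*(12 - 2)*(21 + (12 - 2)))/(1 + (12 - 2)*(21 + (12 - 2))) = (-16788 - 173024) + (7 + 6*10*(21 + 10))/(1 + 10*(21 + 10)) = -189812 + (7 + 6*10*31)/(1 + 10*31) = -189812 + (7 + 1860)/(1 + 310) = -189812 + 1867/311 = -59029665/311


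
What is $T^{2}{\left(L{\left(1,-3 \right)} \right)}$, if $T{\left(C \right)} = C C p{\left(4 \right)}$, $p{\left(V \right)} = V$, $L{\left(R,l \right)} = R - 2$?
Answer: $16$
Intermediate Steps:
$L{\left(R,l \right)} = -2 + R$ ($L{\left(R,l \right)} = R - 2 = -2 + R$)
$T{\left(C \right)} = 4 C^{2}$ ($T{\left(C \right)} = C C 4 = C^{2} \cdot 4 = 4 C^{2}$)
$T^{2}{\left(L{\left(1,-3 \right)} \right)} = \left(4 \left(-2 + 1\right)^{2}\right)^{2} = \left(4 \left(-1\right)^{2}\right)^{2} = \left(4 \cdot 1\right)^{2} = 4^{2} = 16$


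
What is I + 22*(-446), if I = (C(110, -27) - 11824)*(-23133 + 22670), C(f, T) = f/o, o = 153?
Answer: 836048170/153 ≈ 5.4644e+6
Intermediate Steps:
C(f, T) = f/153
I = 837549406/153 (I = ((1/153)*110 - 11824)*(-23133 + 22670) = (110/153 - 11824)*(-463) = -1808962/153*(-463) = 837549406/153 ≈ 5.4742e+6)
I + 22*(-446) = 837549406/153 + 22*(-446) = 837549406/153 - 9812 = 836048170/153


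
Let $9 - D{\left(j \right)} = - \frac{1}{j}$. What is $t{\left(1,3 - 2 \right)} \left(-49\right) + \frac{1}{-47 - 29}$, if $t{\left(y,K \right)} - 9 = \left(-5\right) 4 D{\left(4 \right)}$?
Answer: $\frac{655423}{76} \approx 8624.0$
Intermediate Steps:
$D{\left(j \right)} = 9 + \frac{1}{j}$ ($D{\left(j \right)} = 9 - - \frac{1}{j} = 9 + \frac{1}{j}$)
$t{\left(y,K \right)} = -176$ ($t{\left(y,K \right)} = 9 + \left(-5\right) 4 \left(9 + \frac{1}{4}\right) = 9 - 20 \left(9 + \frac{1}{4}\right) = 9 - 185 = -176$)
$t{\left(1,3 - 2 \right)} \left(-49\right) + \frac{1}{-47 - 29} = \left(-176\right) \left(-49\right) + \frac{1}{-47 - 29} = 8624 + \frac{1}{-76} = 8624 - \frac{1}{76} = \frac{655423}{76}$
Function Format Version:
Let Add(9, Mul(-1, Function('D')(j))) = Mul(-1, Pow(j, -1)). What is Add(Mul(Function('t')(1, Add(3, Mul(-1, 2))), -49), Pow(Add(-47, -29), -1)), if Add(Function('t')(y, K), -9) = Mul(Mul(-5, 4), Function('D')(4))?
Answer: Rational(655423, 76) ≈ 8624.0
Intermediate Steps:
Function('D')(j) = Add(9, Pow(j, -1)) (Function('D')(j) = Add(9, Mul(-1, Mul(-1, Pow(j, -1)))) = Add(9, Pow(j, -1)))
Function('t')(y, K) = -176 (Function('t')(y, K) = Add(9, Mul(Mul(-5, 4), Add(9, Pow(4, -1)))) = Add(9, Mul(-20, Add(9, Rational(1, 4)))) = Add(9, Mul(-20, Rational(37, 4))) = Add(9, -185) = -176)
Add(Mul(Function('t')(1, Add(3, Mul(-1, 2))), -49), Pow(Add(-47, -29), -1)) = Add(Mul(-176, -49), Pow(Add(-47, -29), -1)) = Add(8624, Pow(-76, -1)) = Add(8624, Rational(-1, 76)) = Rational(655423, 76)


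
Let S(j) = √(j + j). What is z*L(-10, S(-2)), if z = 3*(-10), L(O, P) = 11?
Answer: -330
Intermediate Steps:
S(j) = √2*√j (S(j) = √(2*j) = √2*√j)
z = -30
z*L(-10, S(-2)) = -30*11 = -330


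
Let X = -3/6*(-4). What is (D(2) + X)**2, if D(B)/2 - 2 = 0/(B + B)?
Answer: 36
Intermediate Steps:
X = 2 (X = -3*1/6*(-4) = -1/2*(-4) = 2)
D(B) = 4 (D(B) = 4 + 2*(0/(B + B)) = 4 + 2*(0/((2*B))) = 4 + 2*(0*(1/(2*B))) = 4 + 2*0 = 4 + 0 = 4)
(D(2) + X)**2 = (4 + 2)**2 = 6**2 = 36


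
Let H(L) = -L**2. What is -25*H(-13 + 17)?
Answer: 400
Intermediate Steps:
-25*H(-13 + 17) = -(-25)*(-13 + 17)**2 = -(-25)*4**2 = -(-25)*16 = -25*(-16) = 400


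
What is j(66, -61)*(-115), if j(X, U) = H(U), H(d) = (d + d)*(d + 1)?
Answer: -841800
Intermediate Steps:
H(d) = 2*d*(1 + d) (H(d) = (2*d)*(1 + d) = 2*d*(1 + d))
j(X, U) = 2*U*(1 + U)
j(66, -61)*(-115) = (2*(-61)*(1 - 61))*(-115) = (2*(-61)*(-60))*(-115) = 7320*(-115) = -841800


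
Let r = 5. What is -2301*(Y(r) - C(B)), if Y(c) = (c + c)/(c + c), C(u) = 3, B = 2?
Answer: 4602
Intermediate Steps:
Y(c) = 1 (Y(c) = (2*c)/((2*c)) = (2*c)*(1/(2*c)) = 1)
-2301*(Y(r) - C(B)) = -2301*(1 - 1*3) = -2301*(1 - 3) = -2301*(-2) = 4602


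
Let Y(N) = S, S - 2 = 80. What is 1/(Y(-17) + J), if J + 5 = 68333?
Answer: 1/68410 ≈ 1.4618e-5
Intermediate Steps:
J = 68328 (J = -5 + 68333 = 68328)
S = 82 (S = 2 + 80 = 82)
Y(N) = 82
1/(Y(-17) + J) = 1/(82 + 68328) = 1/68410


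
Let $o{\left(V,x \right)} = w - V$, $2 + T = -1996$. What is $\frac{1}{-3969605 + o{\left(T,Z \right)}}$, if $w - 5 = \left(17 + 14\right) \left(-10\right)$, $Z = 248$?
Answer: $- \frac{1}{3967912} \approx -2.5202 \cdot 10^{-7}$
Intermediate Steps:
$T = -1998$ ($T = -2 - 1996 = -1998$)
$w = -305$ ($w = 5 + \left(17 + 14\right) \left(-10\right) = 5 + 31 \left(-10\right) = 5 - 310 = -305$)
$o{\left(V,x \right)} = -305 - V$
$\frac{1}{-3969605 + o{\left(T,Z \right)}} = \frac{1}{-3969605 - -1693} = \frac{1}{-3969605 + \left(-305 + 1998\right)} = \frac{1}{-3969605 + 1693} = \frac{1}{-3967912} = - \frac{1}{3967912}$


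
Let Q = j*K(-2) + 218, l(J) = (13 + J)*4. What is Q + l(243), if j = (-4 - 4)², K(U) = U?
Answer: 1114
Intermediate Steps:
l(J) = 52 + 4*J
j = 64 (j = (-8)² = 64)
Q = 90 (Q = 64*(-2) + 218 = -128 + 218 = 90)
Q + l(243) = 90 + (52 + 4*243) = 90 + (52 + 972) = 90 + 1024 = 1114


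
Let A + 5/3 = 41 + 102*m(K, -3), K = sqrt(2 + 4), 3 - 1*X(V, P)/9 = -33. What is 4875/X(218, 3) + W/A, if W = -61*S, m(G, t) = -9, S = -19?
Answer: 244249/17793 ≈ 13.727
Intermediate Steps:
X(V, P) = 324 (X(V, P) = 27 - 9*(-33) = 27 + 297 = 324)
K = sqrt(6) ≈ 2.4495
W = 1159 (W = -61*(-19) = 1159)
A = -2636/3 (A = -5/3 + (41 + 102*(-9)) = -5/3 + (41 - 918) = -5/3 - 877 = -2636/3 ≈ -878.67)
4875/X(218, 3) + W/A = 4875/324 + 1159/(-2636/3) = 4875*(1/324) + 1159*(-3/2636) = 1625/108 - 3477/2636 = 244249/17793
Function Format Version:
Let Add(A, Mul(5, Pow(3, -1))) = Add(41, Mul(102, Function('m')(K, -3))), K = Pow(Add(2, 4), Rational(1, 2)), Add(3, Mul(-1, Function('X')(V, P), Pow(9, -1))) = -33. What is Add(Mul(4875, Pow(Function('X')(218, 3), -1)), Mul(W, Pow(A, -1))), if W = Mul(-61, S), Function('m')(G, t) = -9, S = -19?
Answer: Rational(244249, 17793) ≈ 13.727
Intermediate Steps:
Function('X')(V, P) = 324 (Function('X')(V, P) = Add(27, Mul(-9, -33)) = Add(27, 297) = 324)
K = Pow(6, Rational(1, 2)) ≈ 2.4495
W = 1159 (W = Mul(-61, -19) = 1159)
A = Rational(-2636, 3) (A = Add(Rational(-5, 3), Add(41, Mul(102, -9))) = Add(Rational(-5, 3), Add(41, -918)) = Add(Rational(-5, 3), -877) = Rational(-2636, 3) ≈ -878.67)
Add(Mul(4875, Pow(Function('X')(218, 3), -1)), Mul(W, Pow(A, -1))) = Add(Mul(4875, Pow(324, -1)), Mul(1159, Pow(Rational(-2636, 3), -1))) = Add(Mul(4875, Rational(1, 324)), Mul(1159, Rational(-3, 2636))) = Add(Rational(1625, 108), Rational(-3477, 2636)) = Rational(244249, 17793)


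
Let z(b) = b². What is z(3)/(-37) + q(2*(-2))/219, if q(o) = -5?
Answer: -2156/8103 ≈ -0.26607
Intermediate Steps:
z(3)/(-37) + q(2*(-2))/219 = 3²/(-37) - 5/219 = 9*(-1/37) - 5*1/219 = -9/37 - 5/219 = -2156/8103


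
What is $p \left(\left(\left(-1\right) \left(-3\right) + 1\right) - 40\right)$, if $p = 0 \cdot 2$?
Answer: $0$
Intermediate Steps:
$p = 0$
$p \left(\left(\left(-1\right) \left(-3\right) + 1\right) - 40\right) = 0 \left(\left(\left(-1\right) \left(-3\right) + 1\right) - 40\right) = 0 \left(\left(3 + 1\right) - 40\right) = 0 \left(4 - 40\right) = 0 \left(-36\right) = 0$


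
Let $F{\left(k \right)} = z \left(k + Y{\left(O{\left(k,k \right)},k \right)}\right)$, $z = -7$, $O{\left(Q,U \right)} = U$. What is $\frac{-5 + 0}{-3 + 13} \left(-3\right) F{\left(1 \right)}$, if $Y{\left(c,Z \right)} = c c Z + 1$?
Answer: $- \frac{63}{2} \approx -31.5$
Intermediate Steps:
$Y{\left(c,Z \right)} = 1 + Z c^{2}$ ($Y{\left(c,Z \right)} = c^{2} Z + 1 = Z c^{2} + 1 = 1 + Z c^{2}$)
$F{\left(k \right)} = -7 - 7 k - 7 k^{3}$ ($F{\left(k \right)} = - 7 \left(k + \left(1 + k k^{2}\right)\right) = - 7 \left(k + \left(1 + k^{3}\right)\right) = - 7 \left(1 + k + k^{3}\right) = -7 - 7 k - 7 k^{3}$)
$\frac{-5 + 0}{-3 + 13} \left(-3\right) F{\left(1 \right)} = \frac{-5 + 0}{-3 + 13} \left(-3\right) \left(-7 - 7 - 7 \cdot 1^{3}\right) = - \frac{5}{10} \left(-3\right) \left(-7 - 7 - 7\right) = \left(-5\right) \frac{1}{10} \left(-3\right) \left(-7 - 7 - 7\right) = \left(- \frac{1}{2}\right) \left(-3\right) \left(-21\right) = \frac{3}{2} \left(-21\right) = - \frac{63}{2}$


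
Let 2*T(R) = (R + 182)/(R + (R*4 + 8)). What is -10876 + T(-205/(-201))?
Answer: -57236229/5266 ≈ -10869.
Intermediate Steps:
T(R) = (182 + R)/(2*(8 + 5*R)) (T(R) = ((R + 182)/(R + (R*4 + 8)))/2 = ((182 + R)/(R + (4*R + 8)))/2 = ((182 + R)/(R + (8 + 4*R)))/2 = ((182 + R)/(8 + 5*R))/2 = (182 + R)/(2*(8 + 5*R)))
-10876 + T(-205/(-201)) = -10876 + (182 - 205/(-201))/(2*(8 + 5*(-205/(-201)))) = -10876 + (182 - 205*(-1/201))/(2*(8 + 5*(-205*(-1/201)))) = -10876 + (182 + 205/201)/(2*(8 + 5*(205/201))) = -10876 + (1/2)*(36787/201)/(8 + 1025/201) = -10876 + (1/2)*(36787/201)/(2633/201) = -10876 + (1/2)*(201/2633)*(36787/201) = -10876 + 36787/5266 = -57236229/5266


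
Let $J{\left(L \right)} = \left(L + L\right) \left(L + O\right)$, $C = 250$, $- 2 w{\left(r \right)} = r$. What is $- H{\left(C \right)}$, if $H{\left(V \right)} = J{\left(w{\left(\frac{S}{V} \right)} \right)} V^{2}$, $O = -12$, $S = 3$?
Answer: $- \frac{18009}{2} \approx -9004.5$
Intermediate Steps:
$w{\left(r \right)} = - \frac{r}{2}$
$J{\left(L \right)} = 2 L \left(-12 + L\right)$ ($J{\left(L \right)} = \left(L + L\right) \left(L - 12\right) = 2 L \left(-12 + L\right)$)
$H{\left(V \right)} = - 3 V \left(-12 - \frac{3}{2 V}\right)$ ($H{\left(V \right)} = 2 \left(- \frac{3 \frac{1}{V}}{2}\right) \left(-12 - \frac{3 \frac{1}{V}}{2}\right) V^{2} = 2 \left(- \frac{3}{2 V}\right) \left(-12 - \frac{3}{2 V}\right) V^{2} = - \frac{3 \left(-12 - \frac{3}{2 V}\right)}{V} V^{2} = - 3 V \left(-12 - \frac{3}{2 V}\right)$)
$- H{\left(C \right)} = - (\frac{9}{2} + 36 \cdot 250) = - (\frac{9}{2} + 9000) = \left(-1\right) \frac{18009}{2} = - \frac{18009}{2}$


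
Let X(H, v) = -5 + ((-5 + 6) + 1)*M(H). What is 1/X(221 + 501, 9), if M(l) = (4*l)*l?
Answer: 1/4170267 ≈ 2.3979e-7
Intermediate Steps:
M(l) = 4*l**2
X(H, v) = -5 + 8*H**2 (X(H, v) = -5 + ((-5 + 6) + 1)*(4*H**2) = -5 + (1 + 1)*(4*H**2) = -5 + 2*(4*H**2) = -5 + 8*H**2)
1/X(221 + 501, 9) = 1/(-5 + 8*(221 + 501)**2) = 1/(-5 + 8*722**2) = 1/(-5 + 8*521284) = 1/(-5 + 4170272) = 1/4170267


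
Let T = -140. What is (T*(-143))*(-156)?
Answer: -3123120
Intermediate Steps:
(T*(-143))*(-156) = -140*(-143)*(-156) = 20020*(-156) = -3123120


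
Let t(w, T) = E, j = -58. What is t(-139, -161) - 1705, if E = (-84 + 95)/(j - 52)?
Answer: -17051/10 ≈ -1705.1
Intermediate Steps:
E = -1/10 (E = (-84 + 95)/(-58 - 52) = 11/(-110) = 11*(-1/110) = -1/10 ≈ -0.10000)
t(w, T) = -1/10
t(-139, -161) - 1705 = -1/10 - 1705 = -17051/10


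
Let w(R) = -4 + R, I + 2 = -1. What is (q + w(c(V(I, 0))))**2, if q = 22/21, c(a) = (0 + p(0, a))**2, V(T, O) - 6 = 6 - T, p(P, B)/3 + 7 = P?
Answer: 84621601/441 ≈ 1.9189e+5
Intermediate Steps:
I = -3 (I = -2 - 1 = -3)
p(P, B) = -21 + 3*P
V(T, O) = 12 - T (V(T, O) = 6 + (6 - T) = 12 - T)
c(a) = 441 (c(a) = (0 + (-21 + 3*0))**2 = (0 + (-21 + 0))**2 = (0 - 21)**2 = (-21)**2 = 441)
q = 22/21 (q = 22*(1/21) = 22/21 ≈ 1.0476)
(q + w(c(V(I, 0))))**2 = (22/21 + (-4 + 441))**2 = (22/21 + 437)**2 = (9199/21)**2 = 84621601/441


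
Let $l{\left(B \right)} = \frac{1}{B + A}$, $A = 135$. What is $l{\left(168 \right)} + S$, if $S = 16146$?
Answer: $\frac{4892239}{303} \approx 16146.0$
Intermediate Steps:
$l{\left(B \right)} = \frac{1}{135 + B}$ ($l{\left(B \right)} = \frac{1}{B + 135} = \frac{1}{135 + B}$)
$l{\left(168 \right)} + S = \frac{1}{135 + 168} + 16146 = \frac{1}{303} + 16146 = \frac{4892239}{303}$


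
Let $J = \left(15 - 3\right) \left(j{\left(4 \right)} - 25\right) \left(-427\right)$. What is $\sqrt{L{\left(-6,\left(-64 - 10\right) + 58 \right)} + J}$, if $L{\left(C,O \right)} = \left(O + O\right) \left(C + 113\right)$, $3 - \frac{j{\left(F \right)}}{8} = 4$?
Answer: $2 \sqrt{41417} \approx 407.02$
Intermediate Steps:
$j{\left(F \right)} = -8$ ($j{\left(F \right)} = 24 - 32 = -8$)
$L{\left(C,O \right)} = 2 O \left(113 + C\right)$
$J = 169092$ ($J = \left(15 - 3\right) \left(-8 - 25\right) \left(-427\right) = 12 \left(-33\right) \left(-427\right) = \left(-396\right) \left(-427\right) = 169092$)
$\sqrt{L{\left(-6,\left(-64 - 10\right) + 58 \right)} + J} = \sqrt{2 \left(\left(-64 - 10\right) + 58\right) \left(113 - 6\right) + 169092} = \sqrt{2 \left(-74 + 58\right) 107 + 169092} = \sqrt{2 \left(-16\right) 107 + 169092} = \sqrt{-3424 + 169092} = \sqrt{165668} = 2 \sqrt{41417}$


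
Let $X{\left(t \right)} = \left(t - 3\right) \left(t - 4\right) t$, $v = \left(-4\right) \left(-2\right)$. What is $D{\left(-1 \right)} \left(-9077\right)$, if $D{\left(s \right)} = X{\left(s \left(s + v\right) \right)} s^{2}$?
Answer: $6989290$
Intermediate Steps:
$v = 8$
$X{\left(t \right)} = t \left(-4 + t\right) \left(-3 + t\right)$ ($X{\left(t \right)} = \left(-3 + t\right) \left(-4 + t\right) t = \left(-4 + t\right) \left(-3 + t\right) t = t \left(-4 + t\right) \left(-3 + t\right)$)
$D{\left(s \right)} = s^{3} \left(8 + s\right) \left(12 + s^{2} \left(8 + s\right)^{2} - 7 s \left(8 + s\right)\right)$ ($D{\left(s \right)} = s \left(s + 8\right) \left(12 + \left(s \left(s + 8\right)\right)^{2} - 7 s \left(s + 8\right)\right) s^{2} = s \left(8 + s\right) \left(12 + \left(s \left(8 + s\right)\right)^{2} - 7 s \left(8 + s\right)\right) s^{2} = s \left(8 + s\right) \left(12 + s^{2} \left(8 + s\right)^{2} - 7 s \left(8 + s\right)\right) s^{2} = s^{3} \left(8 + s\right) \left(12 + s^{2} \left(8 + s\right)^{2} - 7 s \left(8 + s\right)\right)$)
$D{\left(-1 \right)} \left(-9077\right) = \left(-1\right)^{3} \left(8 - 1\right) \left(12 + \left(-1\right)^{2} \left(8 - 1\right)^{2} - - 7 \left(8 - 1\right)\right) \left(-9077\right) = \left(-1\right) 7 \left(12 + 1 \cdot 7^{2} - \left(-7\right) 7\right) \left(-9077\right) = \left(-1\right) 7 \left(12 + 1 \cdot 49 + 49\right) \left(-9077\right) = \left(-1\right) 7 \left(12 + 49 + 49\right) \left(-9077\right) = \left(-1\right) 7 \cdot 110 \left(-9077\right) = \left(-770\right) \left(-9077\right) = 6989290$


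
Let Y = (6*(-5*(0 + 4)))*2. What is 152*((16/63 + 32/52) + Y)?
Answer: -29768896/819 ≈ -36348.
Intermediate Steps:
Y = -240 (Y = (6*(-5*4))*2 = (6*(-20))*2 = -120*2 = -240)
152*((16/63 + 32/52) + Y) = 152*((16/63 + 32/52) - 240) = 152*((16*(1/63) + 32*(1/52)) - 240) = 152*((16/63 + 8/13) - 240) = 152*(712/819 - 240) = 152*(-195848/819) = -29768896/819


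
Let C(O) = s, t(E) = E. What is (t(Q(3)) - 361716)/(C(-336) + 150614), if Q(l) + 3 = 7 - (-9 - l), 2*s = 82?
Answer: -72340/30131 ≈ -2.4008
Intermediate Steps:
s = 41 (s = (½)*82 = 41)
Q(l) = 13 + l (Q(l) = -3 + (7 - (-9 - l)) = -3 + (7 + (9 + l)) = -3 + (16 + l) = 13 + l)
C(O) = 41
(t(Q(3)) - 361716)/(C(-336) + 150614) = ((13 + 3) - 361716)/(41 + 150614) = (16 - 361716)/150655 = -361700*1/150655 = -72340/30131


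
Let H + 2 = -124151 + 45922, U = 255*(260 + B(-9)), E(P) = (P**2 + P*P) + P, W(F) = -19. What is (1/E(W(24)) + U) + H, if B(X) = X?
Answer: -10000877/703 ≈ -14226.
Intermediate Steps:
E(P) = P + 2*P**2 (E(P) = (P**2 + P**2) + P = 2*P**2 + P = P + 2*P**2)
U = 64005 (U = 255*(260 - 9) = 255*251 = 64005)
H = -78231 (H = -2 + (-124151 + 45922) = -2 - 78229 = -78231)
(1/E(W(24)) + U) + H = (1/(-19*(1 + 2*(-19))) + 64005) - 78231 = (1/(-19*(1 - 38)) + 64005) - 78231 = (1/(-19*(-37)) + 64005) - 78231 = (1/703 + 64005) - 78231 = 44995516/703 - 78231 = -10000877/703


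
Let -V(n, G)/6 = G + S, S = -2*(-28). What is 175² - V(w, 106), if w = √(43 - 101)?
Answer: 31597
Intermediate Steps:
S = 56
w = I*√58 (w = √(-58) = I*√58 ≈ 7.6158*I)
V(n, G) = -336 - 6*G (V(n, G) = -6*(G + 56) = -6*(56 + G) = -336 - 6*G)
175² - V(w, 106) = 175² - (-336 - 6*106) = 30625 - (-336 - 636) = 30625 - 1*(-972) = 30625 + 972 = 31597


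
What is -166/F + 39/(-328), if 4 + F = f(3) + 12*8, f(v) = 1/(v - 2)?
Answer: -58075/30504 ≈ -1.9038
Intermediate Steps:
f(v) = 1/(-2 + v)
F = 93 (F = -4 + (1/(-2 + 3) + 12*8) = -4 + (1/1 + 96) = -4 + (1 + 96) = -4 + 97 = 93)
-166/F + 39/(-328) = -166/93 + 39/(-328) = -166*1/93 + 39*(-1/328) = -166/93 - 39/328 = -58075/30504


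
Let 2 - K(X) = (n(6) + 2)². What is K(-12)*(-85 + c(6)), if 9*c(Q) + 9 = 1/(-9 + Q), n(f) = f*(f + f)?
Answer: 12716102/27 ≈ 4.7097e+5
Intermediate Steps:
n(f) = 2*f² (n(f) = f*(2*f) = 2*f²)
c(Q) = -1 + 1/(9*(-9 + Q))
K(X) = -5474 (K(X) = 2 - (2*6² + 2)² = 2 - (2*36 + 2)² = 2 - (72 + 2)² = 2 - 1*74² = 2 - 1*5476 = 2 - 5476 = -5474)
K(-12)*(-85 + c(6)) = -5474*(-85 + (82/9 - 1*6)/(-9 + 6)) = -5474*(-85 + (82/9 - 6)/(-3)) = -5474*(-85 - ⅓*28/9) = -5474*(-85 - 28/27) = -5474*(-2323/27) = 12716102/27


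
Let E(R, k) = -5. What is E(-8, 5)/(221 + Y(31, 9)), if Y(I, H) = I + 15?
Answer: -5/267 ≈ -0.018727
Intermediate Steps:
Y(I, H) = 15 + I
E(-8, 5)/(221 + Y(31, 9)) = -5/(221 + (15 + 31)) = -5/(221 + 46) = -5/267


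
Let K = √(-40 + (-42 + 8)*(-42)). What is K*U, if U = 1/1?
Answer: 2*√347 ≈ 37.256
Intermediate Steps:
U = 1
K = 2*√347 (K = √(-40 - 34*(-42)) = √(-40 + 1428) = √1388 = 2*√347 ≈ 37.256)
K*U = (2*√347)*1 = 2*√347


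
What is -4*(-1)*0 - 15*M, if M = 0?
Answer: 0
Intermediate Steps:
-4*(-1)*0 - 15*M = -4*(-1)*0 - 15*0 = 4*0 + 0 = 0 + 0 = 0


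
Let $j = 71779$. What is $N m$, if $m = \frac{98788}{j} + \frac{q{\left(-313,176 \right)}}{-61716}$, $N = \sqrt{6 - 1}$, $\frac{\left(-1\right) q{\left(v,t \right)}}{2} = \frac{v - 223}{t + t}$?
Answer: $\frac{134124795383 \sqrt{5}}{97458080808} \approx 3.0773$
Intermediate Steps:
$q{\left(v,t \right)} = - \frac{-223 + v}{t}$ ($q{\left(v,t \right)} = - 2 \frac{v - 223}{t + t} = - 2 \frac{-223 + v}{2 t} = - \frac{-223 + v}{t}$)
$N = \sqrt{5} \approx 2.2361$
$m = \frac{134124795383}{97458080808}$ ($m = \frac{98788}{71779} + \frac{\frac{1}{176} \left(223 - -313\right)}{-61716} = 98788 \cdot \frac{1}{71779} + \frac{223 + 313}{176} \left(- \frac{1}{61716}\right) = \frac{98788}{71779} + \frac{1}{176} \cdot 536 \left(- \frac{1}{61716}\right) = \frac{98788}{71779} + \frac{67}{22} \left(- \frac{1}{61716}\right) = \frac{98788}{71779} - \frac{67}{1357752} = \frac{134124795383}{97458080808} \approx 1.3762$)
$N m = \sqrt{5} \cdot \frac{134124795383}{97458080808} = \frac{134124795383 \sqrt{5}}{97458080808}$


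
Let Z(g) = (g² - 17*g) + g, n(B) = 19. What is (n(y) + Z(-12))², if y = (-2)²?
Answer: 126025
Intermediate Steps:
y = 4
Z(g) = g² - 16*g
(n(y) + Z(-12))² = (19 - 12*(-16 - 12))² = (19 - 12*(-28))² = (19 + 336)² = 355² = 126025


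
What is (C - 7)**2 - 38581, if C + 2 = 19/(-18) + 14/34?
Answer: -3603862115/93636 ≈ -38488.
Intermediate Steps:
C = -809/306 (C = -2 + (19/(-18) + 14/34) = -2 + (19*(-1/18) + 14*(1/34)) = -2 + (-19/18 + 7/17) = -2 - 197/306 = -809/306 ≈ -2.6438)
(C - 7)**2 - 38581 = (-809/306 - 7)**2 - 38581 = (-2951/306)**2 - 38581 = 8708401/93636 - 38581 = -3603862115/93636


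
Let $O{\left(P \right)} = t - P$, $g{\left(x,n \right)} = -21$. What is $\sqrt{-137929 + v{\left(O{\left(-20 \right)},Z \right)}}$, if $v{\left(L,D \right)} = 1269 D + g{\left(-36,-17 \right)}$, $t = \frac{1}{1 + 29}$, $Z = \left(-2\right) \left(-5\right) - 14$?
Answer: $i \sqrt{143026} \approx 378.19 i$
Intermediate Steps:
$Z = -4$ ($Z = 10 - 14 = -4$)
$t = \frac{1}{30} \approx 0.033333$
$O{\left(P \right)} = \frac{1}{30} - P$
$v{\left(L,D \right)} = -21 + 1269 D$ ($v{\left(L,D \right)} = 1269 D - 21 = -21 + 1269 D$)
$\sqrt{-137929 + v{\left(O{\left(-20 \right)},Z \right)}} = \sqrt{-137929 + \left(-21 + 1269 \left(-4\right)\right)} = \sqrt{-137929 - 5097} = \sqrt{-143026} = i \sqrt{143026}$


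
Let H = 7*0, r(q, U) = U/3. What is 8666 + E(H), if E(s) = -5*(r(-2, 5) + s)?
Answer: 25973/3 ≈ 8657.7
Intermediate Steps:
r(q, U) = U/3 (r(q, U) = U*(⅓) = U/3)
H = 0
E(s) = -25/3 - 5*s (E(s) = -5*((⅓)*5 + s) = -5*(5/3 + s) = -25/3 - 5*s)
8666 + E(H) = 8666 + (-25/3 - 5*0) = 8666 + (-25/3 + 0) = 8666 - 25/3 = 25973/3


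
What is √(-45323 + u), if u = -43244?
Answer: I*√88567 ≈ 297.6*I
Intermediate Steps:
√(-45323 + u) = √(-45323 - 43244) = √(-88567) = I*√88567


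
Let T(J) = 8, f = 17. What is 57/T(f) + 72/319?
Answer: 18759/2552 ≈ 7.3507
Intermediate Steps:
57/T(f) + 72/319 = 57/8 + 72/319 = 18759/2552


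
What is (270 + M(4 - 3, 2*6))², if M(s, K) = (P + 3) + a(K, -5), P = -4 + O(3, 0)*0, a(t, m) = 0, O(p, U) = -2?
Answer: 72361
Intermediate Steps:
P = -4 (P = -4 - 2*0 = -4 + 0 = -4)
M(s, K) = -1 (M(s, K) = (-4 + 3) + 0 = -1 + 0 = -1)
(270 + M(4 - 3, 2*6))² = (270 - 1)² = 269² = 72361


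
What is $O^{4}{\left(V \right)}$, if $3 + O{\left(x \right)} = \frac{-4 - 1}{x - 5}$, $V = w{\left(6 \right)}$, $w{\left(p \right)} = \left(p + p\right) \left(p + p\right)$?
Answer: $\frac{31713911056}{373301041} \approx 84.955$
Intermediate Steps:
$w{\left(p \right)} = 4 p^{2}$ ($w{\left(p \right)} = 2 p 2 p = 4 p^{2}$)
$V = 144$ ($V = 4 \cdot 6^{2} = 4 \cdot 36 = 144$)
$O{\left(x \right)} = -3 - \frac{5}{-5 + x}$ ($O{\left(x \right)} = -3 + \frac{-4 - 1}{x - 5} = -3 - \frac{5}{-5 + x}$)
$O^{4}{\left(V \right)} = \left(\frac{10 - 432}{-5 + 144}\right)^{4} = \left(\frac{10 - 432}{139}\right)^{4} = \left(\frac{1}{139} \left(-422\right)\right)^{4} = \left(- \frac{422}{139}\right)^{4} = \frac{31713911056}{373301041}$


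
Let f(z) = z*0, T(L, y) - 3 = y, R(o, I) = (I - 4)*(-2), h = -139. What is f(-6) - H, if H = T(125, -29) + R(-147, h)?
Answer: -260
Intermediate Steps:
R(o, I) = 8 - 2*I (R(o, I) = (-4 + I)*(-2) = 8 - 2*I)
T(L, y) = 3 + y
f(z) = 0
H = 260 (H = (3 - 29) + (8 - 2*(-139)) = -26 + (8 + 278) = -26 + 286 = 260)
f(-6) - H = 0 - 1*260 = 0 - 260 = -260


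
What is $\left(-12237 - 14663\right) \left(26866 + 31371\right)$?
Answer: $-1566575300$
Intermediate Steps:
$\left(-12237 - 14663\right) \left(26866 + 31371\right) = \left(-26900\right) 58237 = -1566575300$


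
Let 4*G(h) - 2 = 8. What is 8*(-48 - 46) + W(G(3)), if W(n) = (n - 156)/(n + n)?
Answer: -7827/10 ≈ -782.70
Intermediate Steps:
G(h) = 5/2 (G(h) = ½ + (¼)*8 = ½ + 2 = 5/2)
W(n) = (-156 + n)/(2*n) (W(n) = (-156 + n)/((2*n)) = (-156 + n)*(1/(2*n)) = (-156 + n)/(2*n))
8*(-48 - 46) + W(G(3)) = 8*(-48 - 46) + (-156 + 5/2)/(2*(5/2)) = 8*(-94) + (½)*(⅖)*(-307/2) = -752 - 307/10 = -7827/10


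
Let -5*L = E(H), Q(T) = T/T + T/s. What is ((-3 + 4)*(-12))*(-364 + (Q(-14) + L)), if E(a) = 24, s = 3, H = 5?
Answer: 22348/5 ≈ 4469.6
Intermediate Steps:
Q(T) = 1 + T/3 (Q(T) = T/T + T/3 = 1 + T*(1/3) = 1 + T/3)
L = -24/5 (L = -1/5*24 = -24/5 ≈ -4.8000)
((-3 + 4)*(-12))*(-364 + (Q(-14) + L)) = ((-3 + 4)*(-12))*(-364 + ((1 + (1/3)*(-14)) - 24/5)) = (1*(-12))*(-364 + ((1 - 14/3) - 24/5)) = -12*(-364 + (-11/3 - 24/5)) = -12*(-364 - 127/15) = -12*(-5587/15) = 22348/5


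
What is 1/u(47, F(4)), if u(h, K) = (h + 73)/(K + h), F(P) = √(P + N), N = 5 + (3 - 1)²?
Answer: 47/120 + √13/120 ≈ 0.42171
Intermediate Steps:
N = 9 (N = 5 + 2² = 5 + 4 = 9)
F(P) = √(9 + P) (F(P) = √(P + 9) = √(9 + P))
u(h, K) = (73 + h)/(K + h)
1/u(47, F(4)) = 1/((73 + 47)/(√(9 + 4) + 47)) = 1/(120/(√13 + 47)) = 1/(120/(47 + √13)) = 47/120 + √13/120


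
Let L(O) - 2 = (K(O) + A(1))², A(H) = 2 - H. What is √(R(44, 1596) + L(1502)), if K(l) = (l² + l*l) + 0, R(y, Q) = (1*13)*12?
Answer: √20358225216239 ≈ 4.5120e+6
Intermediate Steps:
R(y, Q) = 156 (R(y, Q) = 13*12 = 156)
K(l) = 2*l² (K(l) = (l² + l²) + 0 = 2*l² + 0 = 2*l²)
L(O) = 2 + (1 + 2*O²)² (L(O) = 2 + (2*O² + (2 - 1*1))² = 2 + (2*O² + (2 - 1))² = 2 + (2*O² + 1)² = 2 + (1 + 2*O²)²)
√(R(44, 1596) + L(1502)) = √(156 + (2 + (1 + 2*1502²)²)) = √(156 + (2 + (1 + 2*2256004)²)) = √(156 + (2 + (1 + 4512008)²)) = √(156 + (2 + 4512009²)) = √(156 + (2 + 20358225216081)) = √(156 + 20358225216083) = √20358225216239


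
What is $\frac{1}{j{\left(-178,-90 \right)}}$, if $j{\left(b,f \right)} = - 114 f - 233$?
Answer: $\frac{1}{10027} \approx 9.9731 \cdot 10^{-5}$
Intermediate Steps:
$j{\left(b,f \right)} = -233 - 114 f$
$\frac{1}{j{\left(-178,-90 \right)}} = \frac{1}{-233 - -10260} = \frac{1}{-233 + 10260} = \frac{1}{10027}$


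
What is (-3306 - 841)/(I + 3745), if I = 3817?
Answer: -4147/7562 ≈ -0.54840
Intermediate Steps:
(-3306 - 841)/(I + 3745) = (-3306 - 841)/(3817 + 3745) = -4147/7562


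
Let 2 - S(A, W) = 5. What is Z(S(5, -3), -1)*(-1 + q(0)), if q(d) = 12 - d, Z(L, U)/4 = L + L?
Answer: -264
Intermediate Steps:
S(A, W) = -3 (S(A, W) = 2 - 1*5 = 2 - 5 = -3)
Z(L, U) = 8*L (Z(L, U) = 4*(L + L) = 4*(2*L) = 8*L)
Z(S(5, -3), -1)*(-1 + q(0)) = (8*(-3))*(-1 + (12 - 1*0)) = -24*(-1 + (12 + 0)) = -24*(-1 + 12) = -24*11 = -264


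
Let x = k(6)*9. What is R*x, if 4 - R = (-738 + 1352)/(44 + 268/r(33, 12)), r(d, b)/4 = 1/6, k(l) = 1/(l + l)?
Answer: 1755/892 ≈ 1.9675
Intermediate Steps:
k(l) = 1/(2*l)
r(d, b) = ⅔ (r(d, b) = 4/6 = 4*(⅙) = ⅔)
x = ¾ (x = ((½)/6)*9 = ((½)*(⅙))*9 = (1/12)*9 = ¾ ≈ 0.75000)
R = 585/223 (R = 4 - (-738 + 1352)/(44 + 268/(⅔)) = 4 - 614/(44 + 268*(3/2)) = 4 - 614/(44 + 402) = 4 - 614/446 = 4 - 1*307/223 = 4 - 307/223 = 585/223 ≈ 2.6233)
R*x = (585/223)*(¾) = 1755/892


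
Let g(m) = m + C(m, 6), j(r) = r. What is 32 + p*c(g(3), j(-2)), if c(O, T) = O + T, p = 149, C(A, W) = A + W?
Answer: 1522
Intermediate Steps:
g(m) = 6 + 2*m (g(m) = m + (m + 6) = m + (6 + m) = 6 + 2*m)
32 + p*c(g(3), j(-2)) = 32 + 149*((6 + 2*3) - 2) = 32 + 149*((6 + 6) - 2) = 32 + 149*(12 - 2) = 32 + 149*10 = 32 + 1490 = 1522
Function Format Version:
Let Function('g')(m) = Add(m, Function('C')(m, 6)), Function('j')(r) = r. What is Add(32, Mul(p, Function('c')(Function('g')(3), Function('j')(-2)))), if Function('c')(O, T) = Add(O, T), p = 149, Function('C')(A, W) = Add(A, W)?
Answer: 1522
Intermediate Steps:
Function('g')(m) = Add(6, Mul(2, m)) (Function('g')(m) = Add(m, Add(m, 6)) = Add(m, Add(6, m)) = Add(6, Mul(2, m)))
Add(32, Mul(p, Function('c')(Function('g')(3), Function('j')(-2)))) = Add(32, Mul(149, Add(Add(6, Mul(2, 3)), -2))) = Add(32, Mul(149, Add(Add(6, 6), -2))) = Add(32, Mul(149, Add(12, -2))) = Add(32, Mul(149, 10)) = Add(32, 1490) = 1522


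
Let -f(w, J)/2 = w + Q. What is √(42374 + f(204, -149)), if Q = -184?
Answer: √42334 ≈ 205.75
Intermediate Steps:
f(w, J) = 368 - 2*w (f(w, J) = -2*(w - 184) = -2*(-184 + w) = 368 - 2*w)
√(42374 + f(204, -149)) = √(42374 + (368 - 2*204)) = √(42374 + (368 - 408)) = √(42374 - 40) = √42334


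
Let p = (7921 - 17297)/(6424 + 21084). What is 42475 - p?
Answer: 292102919/6877 ≈ 42475.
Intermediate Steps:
p = -2344/6877 (p = -9376/27508 = -9376*1/27508 = -2344/6877 ≈ -0.34085)
42475 - p = 42475 - 1*(-2344/6877) = 42475 + 2344/6877 = 292102919/6877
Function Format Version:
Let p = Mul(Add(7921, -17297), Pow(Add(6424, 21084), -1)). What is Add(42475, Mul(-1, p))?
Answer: Rational(292102919, 6877) ≈ 42475.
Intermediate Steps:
p = Rational(-2344, 6877) (p = Mul(-9376, Pow(27508, -1)) = Mul(-9376, Rational(1, 27508)) = Rational(-2344, 6877) ≈ -0.34085)
Add(42475, Mul(-1, p)) = Add(42475, Mul(-1, Rational(-2344, 6877))) = Add(42475, Rational(2344, 6877)) = Rational(292102919, 6877)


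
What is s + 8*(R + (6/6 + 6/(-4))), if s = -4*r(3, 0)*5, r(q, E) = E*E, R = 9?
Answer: 68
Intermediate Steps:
r(q, E) = E²
s = 0 (s = -4*0²*5 = -4*0*5 = 0*5 = 0)
s + 8*(R + (6/6 + 6/(-4))) = 0 + 8*(9 + (6/6 + 6/(-4))) = 0 + 8*(9 + (6*(⅙) + 6*(-¼))) = 0 + 8*(9 + (1 - 3/2)) = 0 + 8*(9 - ½) = 0 + 8*(17/2) = 0 + 68 = 68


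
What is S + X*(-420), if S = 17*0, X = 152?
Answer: -63840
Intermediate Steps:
S = 0
S + X*(-420) = 0 + 152*(-420) = 0 - 63840 = -63840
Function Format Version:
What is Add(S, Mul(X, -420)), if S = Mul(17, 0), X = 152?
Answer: -63840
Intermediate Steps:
S = 0
Add(S, Mul(X, -420)) = Add(0, Mul(152, -420)) = Add(0, -63840) = -63840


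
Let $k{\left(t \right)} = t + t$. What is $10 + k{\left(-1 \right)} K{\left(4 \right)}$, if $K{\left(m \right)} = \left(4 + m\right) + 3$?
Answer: $-12$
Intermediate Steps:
$K{\left(m \right)} = 7 + m$
$k{\left(t \right)} = 2 t$
$10 + k{\left(-1 \right)} K{\left(4 \right)} = 10 + 2 \left(-1\right) \left(7 + 4\right) = 10 - 22 = -12$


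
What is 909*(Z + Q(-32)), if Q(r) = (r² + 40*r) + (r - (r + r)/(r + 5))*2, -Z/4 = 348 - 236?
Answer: -2107264/3 ≈ -7.0242e+5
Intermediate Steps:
Z = -448 (Z = -4*(348 - 236) = -4*112 = -448)
Q(r) = r² + 42*r - 4*r/(5 + r) (Q(r) = (r² + 40*r) + (r - 2*r/(5 + r))*2 = (r² + 40*r) + (2*r - 4*r/(5 + r)) = r² + 42*r - 4*r/(5 + r))
909*(Z + Q(-32)) = 909*(-448 - 32*(206 + (-32)² + 47*(-32))/(5 - 32)) = 909*(-448 - 32*(206 + 1024 - 1504)/(-27)) = 909*(-448 - 32*(-1/27)*(-274)) = 909*(-448 - 8768/27) = 909*(-20864/27) = -2107264/3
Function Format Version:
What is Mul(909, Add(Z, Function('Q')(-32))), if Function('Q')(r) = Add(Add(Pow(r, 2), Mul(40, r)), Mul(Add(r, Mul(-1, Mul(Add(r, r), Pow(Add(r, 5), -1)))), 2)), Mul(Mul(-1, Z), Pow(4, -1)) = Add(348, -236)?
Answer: Rational(-2107264, 3) ≈ -7.0242e+5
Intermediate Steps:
Z = -448 (Z = Mul(-4, Add(348, -236)) = Mul(-4, 112) = -448)
Function('Q')(r) = Add(Pow(r, 2), Mul(42, r), Mul(-4, r, Pow(Add(5, r), -1))) (Function('Q')(r) = Add(Add(Pow(r, 2), Mul(40, r)), Mul(Add(r, Mul(-1, Mul(Mul(2, r), Pow(Add(5, r), -1)))), 2)) = Add(Add(Pow(r, 2), Mul(40, r)), Mul(Add(r, Mul(-1, Mul(2, r, Pow(Add(5, r), -1)))), 2)) = Add(Add(Pow(r, 2), Mul(40, r)), Mul(Add(r, Mul(-2, r, Pow(Add(5, r), -1))), 2)) = Add(Add(Pow(r, 2), Mul(40, r)), Add(Mul(2, r), Mul(-4, r, Pow(Add(5, r), -1)))) = Add(Pow(r, 2), Mul(42, r), Mul(-4, r, Pow(Add(5, r), -1))))
Mul(909, Add(Z, Function('Q')(-32))) = Mul(909, Add(-448, Mul(-32, Pow(Add(5, -32), -1), Add(206, Pow(-32, 2), Mul(47, -32))))) = Mul(909, Add(-448, Mul(-32, Pow(-27, -1), Add(206, 1024, -1504)))) = Mul(909, Add(-448, Mul(-32, Rational(-1, 27), -274))) = Mul(909, Add(-448, Rational(-8768, 27))) = Mul(909, Rational(-20864, 27)) = Rational(-2107264, 3)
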